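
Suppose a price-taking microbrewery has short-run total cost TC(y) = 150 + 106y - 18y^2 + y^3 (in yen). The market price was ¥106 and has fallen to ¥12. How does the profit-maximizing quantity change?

AVC = 106 - 18y + y^2, minimized at y = 9 where min AVC = ¥25. MC = 106 - 36y + 3y^2.
With P = ¥106 above the shutdown price, P = MC gives y = 12.
At P = ¥12 < min AVC = ¥25, price no longer covers variable cost at any output, so the firm shuts down: y = 0.

Output falls from 12 to 0 (the firm shuts down)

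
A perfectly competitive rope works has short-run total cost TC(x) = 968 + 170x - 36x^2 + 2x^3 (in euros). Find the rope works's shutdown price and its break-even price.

Shutdown price = €8; break-even price = €104

AVC = 170 - 36x + 2x^2; minimized at x = 9, giving min AVC = €8. That is the shutdown price.
ATC = 968/x + 170 - 36x + 2x^2. Setting dATC/dx = −968/x^2 − 36 + 4x = 0 gives x = 11 (since 4·11^3 − 36·11^2 = 968).
min ATC = 968/11 + 170 − 36·11 + 2·11^2 = €104. That is the break-even price.
For €8 ≤ P < €104 the firm produces at a loss; below €8 it shuts down.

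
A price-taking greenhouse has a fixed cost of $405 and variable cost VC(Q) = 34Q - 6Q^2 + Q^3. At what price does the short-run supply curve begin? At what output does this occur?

The shutdown price is the minimum of AVC. VC = 34Q - 6Q^2 + Q^3, so AVC = 34 - 6Q + Q^2.
dAVC/dQ = -6 + 2Q = 0 gives Q = 3. min AVC = 34 - 6·3 + 3^2 = 25.
The firm shuts down for any P below $25.

$25 per unit, at Q = 3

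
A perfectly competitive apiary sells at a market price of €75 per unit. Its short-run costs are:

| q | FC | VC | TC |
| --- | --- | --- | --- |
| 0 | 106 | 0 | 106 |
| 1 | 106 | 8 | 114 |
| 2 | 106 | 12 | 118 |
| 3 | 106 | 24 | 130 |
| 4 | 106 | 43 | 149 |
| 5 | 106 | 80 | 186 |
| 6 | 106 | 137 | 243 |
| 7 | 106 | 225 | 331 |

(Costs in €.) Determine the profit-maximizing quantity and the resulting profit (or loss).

q = 6; profit = €207

Tabulate TR − TC: q=0: -106; q=1: -39; q=2: 32; q=3: 95; q=4: 151; q=5: 189; q=6: 207; q=7: 194.
Profit is maximized at q = 6. AVC there is 137/6 = €22.83 ≤ P, so producing beats shutting down (which would give -€106).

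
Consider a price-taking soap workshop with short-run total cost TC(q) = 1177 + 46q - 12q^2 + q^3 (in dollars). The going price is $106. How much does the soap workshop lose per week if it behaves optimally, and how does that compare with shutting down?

AVC = 46 - 12q + q^2 has its minimum $10 at q = 6; price $106 clears that bar, so the firm operates.
MC = 46 - 24q + 3q^2. Setting P = MC and taking the root on the rising branch gives q* = 10.
TR = 106·10 = 1060. TC = 1177 + 260 = 1437. Profit = 1060 − 1437 = -$377.
Shutting down would mean losing the fixed cost of $1177, so operating at a loss of $377 is better by $800.

Profit = -$377 at q = 10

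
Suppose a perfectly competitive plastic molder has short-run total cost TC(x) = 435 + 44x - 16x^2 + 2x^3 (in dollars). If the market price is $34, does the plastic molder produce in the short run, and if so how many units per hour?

Produce at x = 5

Strip out fixed cost: VC = 44x - 16x^2 + 2x^3. Then AVC = 44 - 16x + 2x^2 and MC = 44 - 32x + 6x^2.
The AVC parabola has its vertex at x = 16/4 = 4, where AVC = 44 - 16·4 + 2·4^2 = $12.
P = $34 exceeds min AVC = $12, so the firm stays open.
P = MC gives 10 - 32x + 6x^2 = 0, with roots 1/3 and 5. Take the larger (rising MC): x* = 5.
Check: AVC at x = 5 is $14 ≤ P, so revenue covers variable cost.
Profit = P·x − TC = 34·5 − 505 = -$335, a loss, but smaller than the $435 fixed cost the firm would lose by shutting down.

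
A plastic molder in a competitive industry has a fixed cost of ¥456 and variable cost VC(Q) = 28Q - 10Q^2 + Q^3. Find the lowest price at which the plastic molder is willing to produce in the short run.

¥3 per unit

The shutdown price is the minimum of AVC. VC = 28Q - 10Q^2 + Q^3, so AVC = 28 - 10Q + Q^2.
At the minimum of AVC, MC = AVC. MC = 28 - 20Q + 3Q^2; setting MC = AVC gives 2Q^2 - 10Q = 0, so Q = 5. min AVC = 3.
So the shutdown price is ¥3.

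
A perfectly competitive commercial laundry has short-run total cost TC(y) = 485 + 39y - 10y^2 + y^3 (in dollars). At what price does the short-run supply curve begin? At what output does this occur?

$14 per unit, at y = 5

The firm shuts down when price falls below the minimum of average variable cost. AVC = VC/y = 39 - 10y + y^2.
dAVC/dy = -10 + 2y = 0 gives y = 5. min AVC = 39 - 10·5 + 5^2 = 14.
For P < $14 the firm produces nothing.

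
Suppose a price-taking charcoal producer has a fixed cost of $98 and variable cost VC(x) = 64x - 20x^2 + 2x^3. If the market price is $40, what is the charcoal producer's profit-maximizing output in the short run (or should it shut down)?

Produce at x = 6

Strip out fixed cost: VC = 64x - 20x^2 + 2x^3. Then AVC = 64 - 20x + 2x^2 and MC = 64 - 40x + 6x^2.
The AVC parabola has its vertex at x = 20/4 = 5, where AVC = 64 - 20·5 + 2·5^2 = $14.
Since P = $40 ≥ min AVC = $14, price covers variable cost and the firm should produce.
Set P = MC: 40 = 64 - 40x + 6x^2 → 24 - 40x + 6x^2 = 0. The roots are x = 2/3 and x = 6; the profit-maximizing output is on the rising part of MC, so x* = 6.
Check: AVC at x = 6 is $16 ≤ P, so revenue covers variable cost.
Profit = P·x − TC = 40·6 − 194 = $46.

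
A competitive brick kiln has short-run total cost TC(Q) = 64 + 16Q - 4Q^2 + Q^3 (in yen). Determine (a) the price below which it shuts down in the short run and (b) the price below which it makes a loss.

AVC = 16 - 4Q + Q^2; minimized at Q = 2, giving min AVC = ¥12. That is the shutdown price.
ATC = 64/Q + 16 - 4Q + Q^2. Setting dATC/dQ = −64/Q^2 − 4 + 2Q = 0 gives Q = 4 (since 2·4^3 − 4·4^2 = 64).
min ATC = 64/4 + 16 − 4·4 + 4^2 = ¥32. That is the break-even price.
Between these two prices the firm operates at a loss; above ¥32 it earns a profit.

Shutdown price = ¥12; break-even price = ¥32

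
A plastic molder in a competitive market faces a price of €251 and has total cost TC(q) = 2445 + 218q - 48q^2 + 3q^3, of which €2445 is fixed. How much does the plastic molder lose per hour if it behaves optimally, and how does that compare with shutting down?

AVC = 218 - 48q + 3q^2 has its minimum €26 at q = 8; price €251 clears that bar, so the firm operates.
MC = 218 - 96q + 9q^2. Setting P = MC and taking the root on the rising branch gives q* = 11.
TR = 251·11 = 2761. TC = 2445 + 583 = 3028. Profit = 2761 − 3028 = -€267.
That loss of €267 beats the €2445 the firm would lose by shutting down; producing recovers €2178 of fixed cost.

Profit = -€267 at q = 11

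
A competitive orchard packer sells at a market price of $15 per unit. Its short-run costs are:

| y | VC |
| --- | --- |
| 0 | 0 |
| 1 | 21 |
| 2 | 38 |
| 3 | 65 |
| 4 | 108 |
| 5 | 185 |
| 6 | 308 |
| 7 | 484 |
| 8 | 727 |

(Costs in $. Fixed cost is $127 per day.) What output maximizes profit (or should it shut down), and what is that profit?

y = 0 (shut down); profit = -$127

Compute π = P·y − TC at each output: y=0: -127; y=1: -133; y=2: -135; y=3: -147; y=4: -175; y=5: -237; y=6: -345; y=7: -506; y=8: -734.
Profit is highest at y = 0. Equivalently, the lowest AVC in the table is 38/2 ≈ $19 at y = 2, and P = $15 falls below it — price never covers variable cost, so the firm shuts down and loses only its fixed cost.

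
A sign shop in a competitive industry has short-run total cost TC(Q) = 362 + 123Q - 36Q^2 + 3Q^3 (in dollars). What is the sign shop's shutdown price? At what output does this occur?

$15 per unit, at Q = 6

Short-run supply begins at min AVC. From VC = 123Q - 36Q^2 + 3Q^3, AVC = 123 - 36Q + 3Q^2.
At the minimum of AVC, MC = AVC. MC = 123 - 72Q + 9Q^2; setting MC = AVC gives 6Q^2 - 36Q = 0, so Q = 6. min AVC = 15.
So the shutdown price is $15.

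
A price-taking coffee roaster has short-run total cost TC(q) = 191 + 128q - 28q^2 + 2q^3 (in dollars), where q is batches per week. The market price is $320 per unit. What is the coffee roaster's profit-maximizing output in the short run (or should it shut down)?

Produce at q = 12

Variable cost is VC = 128q - 28q^2 + 2q^3, so AVC = VC/q = 128 - 28q + 2q^2 and MC = dTC/dq = 128 - 56q + 6q^2.
AVC is minimized where dAVC/dq = -28 + 4q = 0, at q = 7; min AVC = 128 - 28·7 + 2·7^2 = $30.
P = $320 exceeds min AVC = $30, so the firm stays open.
Set P = MC: 320 = 128 - 56q + 6q^2 → -192 - 56q + 6q^2 = 0. The roots are q = -8/3 and q = 12; the profit-maximizing output is on the rising part of MC, so q* = 12.
Check: AVC at q = 12 is $80 ≤ P, so revenue covers variable cost.
Profit = P·q − TC = 320·12 − 1151 = $2689.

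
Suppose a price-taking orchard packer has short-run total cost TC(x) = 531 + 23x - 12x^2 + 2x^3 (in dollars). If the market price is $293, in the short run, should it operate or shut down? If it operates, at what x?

From TC, MC = TC'(x) = 23 - 24x + 6x^2 and AVC = VC/x = 23 - 12x + 2x^2.
The AVC parabola has its vertex at x = 12/4 = 3, where AVC = 23 - 12·3 + 2·3^2 = $5.
Since P = $293 ≥ min AVC = $5, price covers variable cost and the firm should produce.
P = MC gives -270 - 24x + 6x^2 = 0, with roots -5 and 9. Take the larger (rising MC): x* = 9.
Check: AVC at x = 9 is $77 ≤ P, so revenue covers variable cost.
Profit = P·x − TC = 293·9 − 1224 = $1413.

Produce at x = 9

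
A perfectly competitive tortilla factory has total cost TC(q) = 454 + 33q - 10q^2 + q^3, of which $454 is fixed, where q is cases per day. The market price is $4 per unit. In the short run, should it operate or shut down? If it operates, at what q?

Shut down

From TC, MC = TC'(q) = 33 - 20q + 3q^2 and AVC = VC/q = 33 - 10q + q^2.
The AVC parabola has its vertex at q = 10/2 = 5, where AVC = 33 - 10·5 + 5^2 = $8.
P = $4 lies below min AVC = $8; no output level covers variable cost.
Best response: produce nothing and absorb the $454 fixed cost.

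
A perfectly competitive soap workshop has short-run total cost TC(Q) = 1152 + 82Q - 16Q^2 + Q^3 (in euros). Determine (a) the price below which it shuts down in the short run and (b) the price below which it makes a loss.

Shutdown price = min AVC. AVC = 82 - 16Q + Q^2, with vertex at Q = 8 and minimum €18.
ATC = 1152/Q + 82 - 16Q + Q^2. Setting dATC/dQ = −1152/Q^2 − 16 + 2Q = 0 gives Q = 12 (since 2·12^3 − 16·12^2 = 1152).
min ATC = 1152/12 + 82 − 16·12 + 12^2 = €130. That is the break-even price.
Between these two prices the firm operates at a loss; above €130 it earns a profit.

Shutdown price = €18; break-even price = €130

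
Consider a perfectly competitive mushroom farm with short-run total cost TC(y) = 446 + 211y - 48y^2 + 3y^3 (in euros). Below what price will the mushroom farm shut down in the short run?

€19 per unit

Short-run supply begins at min AVC. From VC = 211y - 48y^2 + 3y^3, AVC = 211 - 48y + 3y^2.
dAVC/dy = -48 + 6y = 0 gives y = 8. min AVC = 211 - 48·8 + 3·8^2 = 19.
So the shutdown price is €19.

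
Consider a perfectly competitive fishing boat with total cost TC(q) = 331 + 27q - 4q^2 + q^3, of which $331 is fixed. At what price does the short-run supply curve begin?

$23 per unit

The shutdown price is the minimum of AVC. VC = 27q - 4q^2 + q^3, so AVC = 27 - 4q + q^2.
dAVC/dq = -4 + 2q = 0 gives q = 2. min AVC = 27 - 4·2 + 2^2 = 23.
So the shutdown price is $23.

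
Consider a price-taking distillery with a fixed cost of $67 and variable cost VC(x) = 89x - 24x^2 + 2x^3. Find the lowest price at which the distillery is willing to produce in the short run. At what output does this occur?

Short-run supply begins at min AVC. From VC = 89x - 24x^2 + 2x^3, AVC = 89 - 24x + 2x^2.
At the minimum of AVC, MC = AVC. MC = 89 - 48x + 6x^2; setting MC = AVC gives 4x^2 - 24x = 0, so x = 6. min AVC = 17.
The firm shuts down for any P below $17.

$17 per unit, at x = 6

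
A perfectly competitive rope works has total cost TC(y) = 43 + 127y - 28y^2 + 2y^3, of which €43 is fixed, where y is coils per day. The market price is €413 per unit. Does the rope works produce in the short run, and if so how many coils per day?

From TC, MC = TC'(y) = 127 - 56y + 6y^2 and AVC = VC/y = 127 - 28y + 2y^2.
The AVC parabola has its vertex at y = 28/4 = 7, where AVC = 127 - 28·7 + 2·7^2 = €29.
Since P = €413 ≥ min AVC = €29, price covers variable cost and the firm should produce.
Solving P = MC: -286 - 56y + 6y^2 = 0 ⇒ y = -11/3 or 13. On the upward-sloping branch, y* = 13.
Check: AVC at y = 13 is €101 ≤ P, so revenue covers variable cost.
Profit = P·y − TC = 413·13 − 1356 = €4013.

Produce at y = 13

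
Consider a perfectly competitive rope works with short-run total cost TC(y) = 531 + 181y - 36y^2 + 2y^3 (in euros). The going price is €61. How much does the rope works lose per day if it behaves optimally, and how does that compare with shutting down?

AVC = 181 - 36y + 2y^2; min AVC = €19 at y = 9. Since P = €61 ≥ min AVC, the firm produces.
With MC = 181 - 72y + 6y^2, P = MC on the upward-sloping part at y* = 10.
TR = 61·10 = 610. TC = 531 + 210 = 741. Profit = 610 − 741 = -€131.
That loss of €131 beats the €531 the firm would lose by shutting down; producing recovers €400 of fixed cost.

Profit = -€131 at y = 10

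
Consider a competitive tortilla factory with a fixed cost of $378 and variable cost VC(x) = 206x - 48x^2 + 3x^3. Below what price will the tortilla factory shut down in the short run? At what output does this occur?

The firm shuts down when price falls below the minimum of average variable cost. AVC = VC/x = 206 - 48x + 3x^2.
dAVC/dx = -48 + 6x = 0 gives x = 8. min AVC = 206 - 48·8 + 3·8^2 = 14.
For P < $14 the firm produces nothing.

$14 per unit, at x = 8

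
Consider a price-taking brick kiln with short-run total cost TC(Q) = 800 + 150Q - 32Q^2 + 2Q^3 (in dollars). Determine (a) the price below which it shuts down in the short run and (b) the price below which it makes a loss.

AVC = 150 - 32Q + 2Q^2; minimized at Q = 8, giving min AVC = $22. That is the shutdown price.
ATC = 800/Q + 150 - 32Q + 2Q^2. Setting dATC/dQ = −800/Q^2 − 32 + 4Q = 0 gives Q = 10 (since 4·10^3 − 32·10^2 = 800).
min ATC = 800/10 + 150 − 32·10 + 2·10^2 = $110. That is the break-even price.
Between these two prices the firm operates at a loss; above $110 it earns a profit.

Shutdown price = $22; break-even price = $110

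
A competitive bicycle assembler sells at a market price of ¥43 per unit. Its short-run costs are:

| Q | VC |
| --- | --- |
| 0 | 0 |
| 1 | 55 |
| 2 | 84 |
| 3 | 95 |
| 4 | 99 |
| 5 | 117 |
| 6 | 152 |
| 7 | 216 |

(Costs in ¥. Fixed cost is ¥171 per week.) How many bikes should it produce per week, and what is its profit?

Profit at each row (π = 43Q − TC): Q=0: -171; Q=1: -183; Q=2: -169; Q=3: -137; Q=4: -98; Q=5: -73; Q=6: -65; Q=7: -86.
Profit is maximized at Q = 6. AVC there is 152/6 = ¥25.33 ≤ P, so producing beats shutting down (which would give -¥171).

Q = 6; profit = -¥65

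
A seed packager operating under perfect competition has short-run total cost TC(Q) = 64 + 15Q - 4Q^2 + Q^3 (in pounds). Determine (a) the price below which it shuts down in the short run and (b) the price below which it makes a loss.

AVC = 15 - 4Q + Q^2; minimized at Q = 2, giving min AVC = £11. That is the shutdown price.
ATC = 64/Q + 15 - 4Q + Q^2. Setting dATC/dQ = −64/Q^2 − 4 + 2Q = 0 gives Q = 4 (since 2·4^3 − 4·4^2 = 64).
min ATC = 64/4 + 15 − 4·4 + 4^2 = £31. That is the break-even price.
For £11 ≤ P < £31 the firm produces at a loss; below £11 it shuts down.

Shutdown price = £11; break-even price = £31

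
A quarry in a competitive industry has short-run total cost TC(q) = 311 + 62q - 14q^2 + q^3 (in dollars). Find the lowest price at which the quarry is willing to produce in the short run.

Short-run supply begins at min AVC. From VC = 62q - 14q^2 + q^3, AVC = 62 - 14q + q^2.
At the minimum of AVC, MC = AVC. MC = 62 - 28q + 3q^2; setting MC = AVC gives 2q^2 - 14q = 0, so q = 7. min AVC = 13.
For P < $13 the firm produces nothing.

$13 per unit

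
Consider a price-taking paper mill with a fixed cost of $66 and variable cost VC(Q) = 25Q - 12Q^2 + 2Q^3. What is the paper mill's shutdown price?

Short-run supply begins at min AVC. From VC = 25Q - 12Q^2 + 2Q^3, AVC = 25 - 12Q + 2Q^2.
At the minimum of AVC, MC = AVC. MC = 25 - 24Q + 6Q^2; setting MC = AVC gives 4Q^2 - 12Q = 0, so Q = 3. min AVC = 7.
For P < $7 the firm produces nothing.

$7 per unit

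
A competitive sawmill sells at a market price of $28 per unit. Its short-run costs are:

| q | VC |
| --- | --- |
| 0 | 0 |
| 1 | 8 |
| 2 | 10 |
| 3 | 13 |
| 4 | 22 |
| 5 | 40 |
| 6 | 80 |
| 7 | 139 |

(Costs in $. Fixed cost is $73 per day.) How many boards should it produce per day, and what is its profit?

q = 5; profit = $27

Compute π = P·q − TC at each output: q=0: -73; q=1: -53; q=2: -27; q=3: -2; q=4: 17; q=5: 27; q=6: 15; q=7: -16.
Profit is maximized at q = 5. AVC there is 40/5 = $8 ≤ P, so producing beats shutting down (which would give -$73).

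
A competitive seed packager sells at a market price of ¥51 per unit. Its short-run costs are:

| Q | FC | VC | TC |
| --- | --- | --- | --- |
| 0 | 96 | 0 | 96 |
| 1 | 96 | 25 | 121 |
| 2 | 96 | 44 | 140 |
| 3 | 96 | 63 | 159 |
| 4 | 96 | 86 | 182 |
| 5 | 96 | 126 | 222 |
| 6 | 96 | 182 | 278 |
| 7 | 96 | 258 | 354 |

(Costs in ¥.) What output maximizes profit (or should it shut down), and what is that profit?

Compute π = P·Q − TC at each output: Q=0: -96; Q=1: -70; Q=2: -38; Q=3: -6; Q=4: 22; Q=5: 33; Q=6: 28; Q=7: 3.
Profit is maximized at Q = 5. AVC there is 126/5 = ¥25.20 ≤ P, so producing beats shutting down (which would give -¥96).

Q = 5; profit = ¥33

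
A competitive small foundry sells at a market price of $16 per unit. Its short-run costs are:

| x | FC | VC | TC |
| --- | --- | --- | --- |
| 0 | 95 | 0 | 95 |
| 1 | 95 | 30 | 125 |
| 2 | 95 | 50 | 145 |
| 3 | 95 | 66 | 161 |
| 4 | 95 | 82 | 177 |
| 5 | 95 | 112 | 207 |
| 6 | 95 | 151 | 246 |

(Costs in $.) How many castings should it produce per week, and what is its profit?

x = 0 (shut down); profit = -$95

Profit at each row (π = 16x − TC): x=0: -95; x=1: -109; x=2: -113; x=3: -113; x=4: -113; x=5: -127; x=6: -150.
Profit is highest at x = 0. Equivalently, the lowest AVC in the table is 82/4 ≈ $20.50 at x = 4, and P = $16 falls below it — price never covers variable cost, so the firm shuts down and loses only its fixed cost.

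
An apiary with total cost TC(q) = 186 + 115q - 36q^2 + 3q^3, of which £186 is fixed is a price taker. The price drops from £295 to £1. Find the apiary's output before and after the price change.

Output falls from 10 to 0 (the firm shuts down)

AVC = 115 - 36q + 3q^2, minimized at q = 6 where min AVC = £7. MC = 115 - 72q + 9q^2.
At P = £295 ≥ min AVC, set P = MC on the rising branch: q = 10.
At P = £1 < min AVC = £7, price no longer covers variable cost at any output, so the firm shuts down: q = 0.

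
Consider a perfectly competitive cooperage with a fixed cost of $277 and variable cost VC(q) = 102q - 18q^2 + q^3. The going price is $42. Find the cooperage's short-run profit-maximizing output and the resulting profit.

AVC = 102 - 18q + q^2 has its minimum $21 at q = 9; price $42 clears that bar, so the firm operates.
MC = 102 - 36q + 3q^2. Setting P = MC and taking the root on the rising branch gives q* = 10.
TR = 42·10 = 420. TC = 277 + 220 = 497. Profit = 420 − 497 = -$77.
Shutting down would mean losing the fixed cost of $277, so operating at a loss of $77 is better by $200.

Profit = -$77 at q = 10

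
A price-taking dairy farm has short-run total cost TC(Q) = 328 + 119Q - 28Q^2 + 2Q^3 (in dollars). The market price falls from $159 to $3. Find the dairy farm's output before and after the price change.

Output falls from 10 to 0 (the firm shuts down)

AVC = 119 - 28Q + 2Q^2, minimized at Q = 7 where min AVC = $21. MC = 119 - 56Q + 6Q^2.
With P = $159 above the shutdown price, P = MC gives Q = 10.
At P = $3 < min AVC = $21, price no longer covers variable cost at any output, so the firm shuts down: Q = 0.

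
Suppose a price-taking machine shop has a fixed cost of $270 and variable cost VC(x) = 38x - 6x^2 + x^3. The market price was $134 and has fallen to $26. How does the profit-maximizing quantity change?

Output falls from 8 to 0 (the firm shuts down)

MC = 38 - 12x + 3x^2; the shutdown threshold is min AVC = $29 (at x = 3).
With P = $134 above the shutdown price, P = MC gives x = 8.
At P = $26 < min AVC = $29, price no longer covers variable cost at any output, so the firm shuts down: x = 0.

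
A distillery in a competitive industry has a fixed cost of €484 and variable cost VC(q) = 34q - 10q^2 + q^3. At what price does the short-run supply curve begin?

€9 per unit

The firm shuts down when price falls below the minimum of average variable cost. AVC = VC/q = 34 - 10q + q^2.
dAVC/dq = -10 + 2q = 0 gives q = 5. min AVC = 34 - 10·5 + 5^2 = 9.
So the shutdown price is €9.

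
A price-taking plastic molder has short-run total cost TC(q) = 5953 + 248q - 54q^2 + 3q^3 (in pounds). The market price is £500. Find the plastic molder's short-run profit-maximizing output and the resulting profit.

AVC = 248 - 54q + 3q^2 has its minimum £5 at q = 9; price £500 clears that bar, so the firm operates.
MC = 248 - 108q + 9q^2. Setting P = MC and taking the root on the rising branch gives q* = 14.
TR = 500·14 = 7000. TC = 5953 + 1120 = 7073. Profit = 7000 − 7073 = -£73.
That loss of £73 beats the £5953 the firm would lose by shutting down; producing recovers £5880 of fixed cost.

Profit = -£73 at q = 14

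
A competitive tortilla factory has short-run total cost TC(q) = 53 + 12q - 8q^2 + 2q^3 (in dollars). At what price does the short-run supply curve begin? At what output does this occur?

$4 per unit, at q = 2

Short-run supply begins at min AVC. From VC = 12q - 8q^2 + 2q^3, AVC = 12 - 8q + 2q^2.
At the minimum of AVC, MC = AVC. MC = 12 - 16q + 6q^2; setting MC = AVC gives 4q^2 - 8q = 0, so q = 2. min AVC = 4.
So the shutdown price is $4.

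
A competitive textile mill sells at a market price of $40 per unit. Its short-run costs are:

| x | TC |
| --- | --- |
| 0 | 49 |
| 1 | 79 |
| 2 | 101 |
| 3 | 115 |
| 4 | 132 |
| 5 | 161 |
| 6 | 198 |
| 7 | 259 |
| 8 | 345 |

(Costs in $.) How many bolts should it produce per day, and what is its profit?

Compute π = P·x − TC at each output: x=0: -49; x=1: -39; x=2: -21; x=3: 5; x=4: 28; x=5: 39; x=6: 42; x=7: 21; x=8: -25.
Profit is maximized at x = 6. AVC there is 149/6 = $24.83 ≤ P, so producing beats shutting down (which would give -$49).

x = 6; profit = $42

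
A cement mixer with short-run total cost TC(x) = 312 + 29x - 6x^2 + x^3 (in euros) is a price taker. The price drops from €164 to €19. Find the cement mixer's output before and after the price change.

AVC = 29 - 6x + x^2, minimized at x = 3 where min AVC = €20. MC = 29 - 12x + 3x^2.
With P = €164 above the shutdown price, P = MC gives x = 9.
At P = €19 < min AVC = €20, price no longer covers variable cost at any output, so the firm shuts down: x = 0.

Output falls from 9 to 0 (the firm shuts down)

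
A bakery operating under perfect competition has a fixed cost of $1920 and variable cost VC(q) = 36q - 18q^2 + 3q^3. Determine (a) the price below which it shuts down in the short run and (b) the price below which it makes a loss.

AVC = 36 - 18q + 3q^2; minimized at q = 3, giving min AVC = $9. That is the shutdown price.
ATC = 1920/q + 36 - 18q + 3q^2. Setting dATC/dq = −1920/q^2 − 18 + 6q = 0 gives q = 8 (since 6·8^3 − 18·8^2 = 1920).
min ATC = 1920/8 + 36 − 18·8 + 3·8^2 = $324. That is the break-even price.
Between these two prices the firm operates at a loss; above $324 it earns a profit.

Shutdown price = $9; break-even price = $324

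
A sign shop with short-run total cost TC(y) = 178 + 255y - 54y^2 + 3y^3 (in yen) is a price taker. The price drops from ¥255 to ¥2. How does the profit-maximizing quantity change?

AVC = 255 - 54y + 3y^2, minimized at y = 9 where min AVC = ¥12. MC = 255 - 108y + 9y^2.
At P = ¥255 ≥ min AVC, set P = MC on the rising branch: y = 12.
At P = ¥2 < min AVC = ¥12, price no longer covers variable cost at any output, so the firm shuts down: y = 0.

Output falls from 12 to 0 (the firm shuts down)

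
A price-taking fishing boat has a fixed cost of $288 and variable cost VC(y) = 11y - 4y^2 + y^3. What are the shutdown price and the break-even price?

Shutdown price = $7; break-even price = $71

AVC = 11 - 4y + y^2; minimized at y = 2, giving min AVC = $7. That is the shutdown price.
ATC = 288/y + 11 - 4y + y^2. Setting dATC/dy = −288/y^2 − 4 + 2y = 0 gives y = 6 (since 2·6^3 − 4·6^2 = 288).
min ATC = 288/6 + 11 − 4·6 + 6^2 = $71. That is the break-even price.
For $7 ≤ P < $71 the firm produces at a loss; below $7 it shuts down.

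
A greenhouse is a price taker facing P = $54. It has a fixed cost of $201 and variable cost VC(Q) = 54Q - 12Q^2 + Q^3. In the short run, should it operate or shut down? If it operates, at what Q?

Strip out fixed cost: VC = 54Q - 12Q^2 + Q^3. Then AVC = 54 - 12Q + Q^2 and MC = 54 - 24Q + 3Q^2.
AVC hits its minimum where MC = AVC, at Q = 6, giving min AVC = 54 - 12·6 + 6^2 = $18.
P = $54 exceeds min AVC = $18, so the firm stays open.
Set P = MC: 54 = 54 - 24Q + 3Q^2 → -24Q + 3Q^2 = 0. The roots are Q = 0 and Q = 8; the profit-maximizing output is on the rising part of MC, so Q* = 8.
Check: AVC at Q = 8 is $22 ≤ P, so revenue covers variable cost.
Profit = P·Q − TC = 54·8 − 377 = $55.

Produce at Q = 8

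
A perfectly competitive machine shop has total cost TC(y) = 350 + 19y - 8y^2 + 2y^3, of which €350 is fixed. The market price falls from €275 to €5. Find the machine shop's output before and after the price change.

MC = 19 - 16y + 6y^2; the shutdown threshold is min AVC = €11 (at y = 2).
At P = €275 ≥ min AVC, set P = MC on the rising branch: y = 8.
At P = €5 < min AVC = €11, price no longer covers variable cost at any output, so the firm shuts down: y = 0.

Output falls from 8 to 0 (the firm shuts down)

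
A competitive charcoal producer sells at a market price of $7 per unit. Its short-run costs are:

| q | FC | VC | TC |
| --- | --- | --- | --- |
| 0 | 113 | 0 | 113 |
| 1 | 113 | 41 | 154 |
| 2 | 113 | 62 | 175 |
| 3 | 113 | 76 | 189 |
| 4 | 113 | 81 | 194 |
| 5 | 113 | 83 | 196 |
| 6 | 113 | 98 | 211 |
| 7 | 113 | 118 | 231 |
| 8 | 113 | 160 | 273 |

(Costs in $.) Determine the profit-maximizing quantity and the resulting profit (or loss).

q = 0 (shut down); profit = -$113

Tabulate TR − TC: q=0: -113; q=1: -147; q=2: -161; q=3: -168; q=4: -166; q=5: -161; q=6: -169; q=7: -182; q=8: -217.
Profit is highest at q = 0. Equivalently, the lowest AVC in the table is 98/6 ≈ $16.33 at q = 6, and P = $7 falls below it — price never covers variable cost, so the firm shuts down and loses only its fixed cost.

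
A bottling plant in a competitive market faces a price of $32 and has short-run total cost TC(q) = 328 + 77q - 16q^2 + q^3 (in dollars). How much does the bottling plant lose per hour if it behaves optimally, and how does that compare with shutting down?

Profit = -$166 at q = 9

AVC = 77 - 16q + q^2 has its minimum $13 at q = 8; price $32 clears that bar, so the firm operates.
MC = 77 - 32q + 3q^2. Setting P = MC and taking the root on the rising branch gives q* = 9.
TR = 32·9 = 288. TC = 328 + 126 = 454. Profit = 288 − 454 = -$166.
By producing, the firm covers all variable cost plus $162 of fixed cost; shutting down would lose the full $328.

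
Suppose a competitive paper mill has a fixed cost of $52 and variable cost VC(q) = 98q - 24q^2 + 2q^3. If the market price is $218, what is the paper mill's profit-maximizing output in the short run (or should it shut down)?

Produce at q = 10

Strip out fixed cost: VC = 98q - 24q^2 + 2q^3. Then AVC = 98 - 24q + 2q^2 and MC = 98 - 48q + 6q^2.
The AVC parabola has its vertex at q = 24/4 = 6, where AVC = 98 - 24·6 + 2·6^2 = $26.
Since P = $218 ≥ min AVC = $26, price covers variable cost and the firm should produce.
P = MC gives -120 - 48q + 6q^2 = 0, with roots -2 and 10. Take the larger (rising MC): q* = 10.
Check: AVC at q = 10 is $58 ≤ P, so revenue covers variable cost.
Profit = P·q − TC = 218·10 − 632 = $1548.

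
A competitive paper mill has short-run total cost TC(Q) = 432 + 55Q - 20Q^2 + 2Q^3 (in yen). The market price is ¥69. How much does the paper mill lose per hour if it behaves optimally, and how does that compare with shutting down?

Profit = -¥40 at Q = 7

AVC = 55 - 20Q + 2Q^2 has its minimum ¥5 at Q = 5; price ¥69 clears that bar, so the firm operates.
MC = 55 - 40Q + 6Q^2. Setting P = MC and taking the root on the rising branch gives Q* = 7.
TR = 69·7 = 483. TC = 432 + 91 = 523. Profit = 483 − 523 = -¥40.
Shutting down would mean losing the fixed cost of ¥432, so operating at a loss of ¥40 is better by ¥392.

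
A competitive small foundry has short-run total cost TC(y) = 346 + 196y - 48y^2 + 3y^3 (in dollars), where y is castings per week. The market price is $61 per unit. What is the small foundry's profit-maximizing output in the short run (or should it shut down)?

Variable cost is VC = 196y - 48y^2 + 3y^3, so AVC = VC/y = 196 - 48y + 3y^2 and MC = dTC/dy = 196 - 96y + 9y^2.
AVC is minimized where dAVC/dy = -48 + 6y = 0, at y = 8; min AVC = 196 - 48·8 + 3·8^2 = $4.
P = $61 exceeds min AVC = $4, so the firm stays open.
Set P = MC: 61 = 196 - 96y + 9y^2 → 135 - 96y + 9y^2 = 0. The roots are y = 5/3 and y = 9; the profit-maximizing output is on the rising part of MC, so y* = 9.
Check: AVC at y = 9 is $7 ≤ P, so revenue covers variable cost.
Profit = P·y − TC = 61·9 − 409 = $140.

Produce at y = 9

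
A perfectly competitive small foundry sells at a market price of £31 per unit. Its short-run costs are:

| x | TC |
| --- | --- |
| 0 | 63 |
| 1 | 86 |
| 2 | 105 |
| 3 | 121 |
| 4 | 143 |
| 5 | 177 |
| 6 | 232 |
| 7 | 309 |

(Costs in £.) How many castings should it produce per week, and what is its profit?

Compute π = P·x − TC at each output: x=0: -63; x=1: -55; x=2: -43; x=3: -28; x=4: -19; x=5: -22; x=6: -46; x=7: -92.
Profit is maximized at x = 4. AVC there is 80/4 = £20 ≤ P, so producing beats shutting down (which would give -£63).

x = 4; profit = -£19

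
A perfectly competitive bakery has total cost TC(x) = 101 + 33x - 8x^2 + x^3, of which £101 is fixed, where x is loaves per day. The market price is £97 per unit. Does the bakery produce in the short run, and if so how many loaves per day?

Strip out fixed cost: VC = 33x - 8x^2 + x^3. Then AVC = 33 - 8x + x^2 and MC = 33 - 16x + 3x^2.
AVC hits its minimum where MC = AVC, at x = 4, giving min AVC = 33 - 8·4 + 4^2 = £17.
P = £97 exceeds min AVC = £17, so the firm stays open.
Set P = MC: 97 = 33 - 16x + 3x^2 → -64 - 16x + 3x^2 = 0. The roots are x = -8/3 and x = 8; the profit-maximizing output is on the rising part of MC, so x* = 8.
Check: AVC at x = 8 is £33 ≤ P, so revenue covers variable cost.
Profit = P·x − TC = 97·8 − 365 = £411.

Produce at x = 8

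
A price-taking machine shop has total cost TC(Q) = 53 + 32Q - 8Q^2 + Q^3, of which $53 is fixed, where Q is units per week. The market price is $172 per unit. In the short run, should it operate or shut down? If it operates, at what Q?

From TC, MC = TC'(Q) = 32 - 16Q + 3Q^2 and AVC = VC/Q = 32 - 8Q + Q^2.
AVC hits its minimum where MC = AVC, at Q = 4, giving min AVC = 32 - 8·4 + 4^2 = $16.
Since P = $172 ≥ min AVC = $16, price covers variable cost and the firm should produce.
Set P = MC: 172 = 32 - 16Q + 3Q^2 → -140 - 16Q + 3Q^2 = 0. The roots are Q = -14/3 and Q = 10; the profit-maximizing output is on the rising part of MC, so Q* = 10.
Check: AVC at Q = 10 is $52 ≤ P, so revenue covers variable cost.
Profit = P·Q − TC = 172·10 − 573 = $1147.

Produce at Q = 10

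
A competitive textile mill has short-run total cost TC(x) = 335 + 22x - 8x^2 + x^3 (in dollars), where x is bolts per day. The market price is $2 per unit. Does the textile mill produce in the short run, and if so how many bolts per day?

Shut down

Strip out fixed cost: VC = 22x - 8x^2 + x^3. Then AVC = 22 - 8x + x^2 and MC = 22 - 16x + 3x^2.
The AVC parabola has its vertex at x = 8/2 = 4, where AVC = 22 - 8·4 + 4^2 = $6.
P = $2 lies below min AVC = $6; no output level covers variable cost.
Best response: produce nothing and absorb the $335 fixed cost.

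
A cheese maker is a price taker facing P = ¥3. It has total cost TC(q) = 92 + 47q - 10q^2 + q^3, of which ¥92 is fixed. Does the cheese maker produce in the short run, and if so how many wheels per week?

From TC, MC = TC'(q) = 47 - 20q + 3q^2 and AVC = VC/q = 47 - 10q + q^2.
The AVC parabola has its vertex at q = 10/2 = 5, where AVC = 47 - 10·5 + 5^2 = ¥22.
P = ¥3 lies below min AVC = ¥22; no output level covers variable cost.
The firm minimizes its loss by shutting down and losing only its fixed cost of ¥92.

Shut down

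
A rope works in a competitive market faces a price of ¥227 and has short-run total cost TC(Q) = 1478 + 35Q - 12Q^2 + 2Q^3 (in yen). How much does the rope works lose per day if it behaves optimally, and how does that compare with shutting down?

Profit = -¥198 at Q = 8

AVC = 35 - 12Q + 2Q^2 has its minimum ¥17 at Q = 3; price ¥227 clears that bar, so the firm operates.
MC = 35 - 24Q + 6Q^2. Setting P = MC and taking the root on the rising branch gives Q* = 8.
TR = 227·8 = 1816. TC = 1478 + 536 = 2014. Profit = 1816 − 2014 = -¥198.
That loss of ¥198 beats the ¥1478 the firm would lose by shutting down; producing recovers ¥1280 of fixed cost.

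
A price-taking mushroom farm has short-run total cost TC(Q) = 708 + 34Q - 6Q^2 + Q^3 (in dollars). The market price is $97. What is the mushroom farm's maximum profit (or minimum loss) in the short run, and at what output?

Profit = -$316 at Q = 7

AVC = 34 - 6Q + Q^2; min AVC = $25 at Q = 3. Since P = $97 ≥ min AVC, the firm produces.
MC = 34 - 12Q + 3Q^2. Setting P = MC and taking the root on the rising branch gives Q* = 7.
TR = 97·7 = 679. TC = 708 + 287 = 995. Profit = 679 − 995 = -$316.
Shutting down would mean losing the fixed cost of $708, so operating at a loss of $316 is better by $392.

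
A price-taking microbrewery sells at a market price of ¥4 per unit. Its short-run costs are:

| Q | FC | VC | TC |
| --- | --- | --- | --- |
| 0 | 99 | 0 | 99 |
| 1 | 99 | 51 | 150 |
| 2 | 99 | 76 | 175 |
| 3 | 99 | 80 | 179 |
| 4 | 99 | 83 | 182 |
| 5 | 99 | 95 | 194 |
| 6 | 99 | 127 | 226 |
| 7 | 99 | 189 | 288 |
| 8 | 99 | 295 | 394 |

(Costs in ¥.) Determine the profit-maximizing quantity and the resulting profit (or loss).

Q = 0 (shut down); profit = -¥99

Compute π = P·Q − TC at each output: Q=0: -99; Q=1: -146; Q=2: -167; Q=3: -167; Q=4: -166; Q=5: -174; Q=6: -202; Q=7: -260; Q=8: -362.
Profit is highest at Q = 0. Equivalently, the lowest AVC in the table is 95/5 ≈ ¥19 at Q = 5, and P = ¥4 falls below it — price never covers variable cost, so the firm shuts down and loses only its fixed cost.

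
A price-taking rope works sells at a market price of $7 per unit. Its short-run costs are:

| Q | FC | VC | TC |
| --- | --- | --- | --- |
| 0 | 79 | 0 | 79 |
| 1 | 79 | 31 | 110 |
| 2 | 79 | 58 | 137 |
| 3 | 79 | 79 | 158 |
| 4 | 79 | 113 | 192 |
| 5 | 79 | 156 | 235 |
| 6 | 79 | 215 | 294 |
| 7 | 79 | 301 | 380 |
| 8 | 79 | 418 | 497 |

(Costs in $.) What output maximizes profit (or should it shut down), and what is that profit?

Q = 0 (shut down); profit = -$79

Tabulate TR − TC: Q=0: -79; Q=1: -103; Q=2: -123; Q=3: -137; Q=4: -164; Q=5: -200; Q=6: -252; Q=7: -331; Q=8: -441.
Profit is highest at Q = 0. Equivalently, the lowest AVC in the table is 79/3 ≈ $26.33 at Q = 3, and P = $7 falls below it — price never covers variable cost, so the firm shuts down and loses only its fixed cost.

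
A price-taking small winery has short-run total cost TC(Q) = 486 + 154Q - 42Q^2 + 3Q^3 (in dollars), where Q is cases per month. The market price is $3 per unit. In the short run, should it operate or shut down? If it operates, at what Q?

Strip out fixed cost: VC = 154Q - 42Q^2 + 3Q^3. Then AVC = 154 - 42Q + 3Q^2 and MC = 154 - 84Q + 9Q^2.
AVC is minimized where dAVC/dQ = -42 + 6Q = 0, at Q = 7; min AVC = 154 - 42·7 + 3·7^2 = $7.
Since P = $3 < min AVC = $7, price fails to cover variable cost at any output.
Shutting down limits the loss to fixed cost, $486.

Shut down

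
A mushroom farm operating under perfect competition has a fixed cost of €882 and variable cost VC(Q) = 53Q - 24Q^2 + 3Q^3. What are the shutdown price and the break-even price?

AVC = 53 - 24Q + 3Q^2; minimized at Q = 4, giving min AVC = €5. That is the shutdown price.
ATC = 882/Q + 53 - 24Q + 3Q^2. Setting dATC/dQ = −882/Q^2 − 24 + 6Q = 0 gives Q = 7 (since 6·7^3 − 24·7^2 = 882).
min ATC = 882/7 + 53 − 24·7 + 3·7^2 = €158. That is the break-even price.
Between these two prices the firm operates at a loss; above €158 it earns a profit.

Shutdown price = €5; break-even price = €158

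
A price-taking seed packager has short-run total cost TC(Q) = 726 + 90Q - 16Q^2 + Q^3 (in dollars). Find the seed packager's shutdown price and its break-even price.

Shutdown price = $26; break-even price = $101

Shutdown price = min AVC. AVC = 90 - 16Q + Q^2, with vertex at Q = 8 and minimum $26.
ATC = 726/Q + 90 - 16Q + Q^2. Setting dATC/dQ = −726/Q^2 − 16 + 2Q = 0 gives Q = 11 (since 2·11^3 − 16·11^2 = 726).
min ATC = 726/11 + 90 − 16·11 + 11^2 = $101. That is the break-even price.
Between these two prices the firm operates at a loss; above $101 it earns a profit.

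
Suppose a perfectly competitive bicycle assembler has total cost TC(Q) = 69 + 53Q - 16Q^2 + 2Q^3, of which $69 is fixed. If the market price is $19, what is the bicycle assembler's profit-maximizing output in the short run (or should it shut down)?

Shut down

Variable cost is VC = 53Q - 16Q^2 + 2Q^3, so AVC = VC/Q = 53 - 16Q + 2Q^2 and MC = dTC/dQ = 53 - 32Q + 6Q^2.
The AVC parabola has its vertex at Q = 16/4 = 4, where AVC = 53 - 16·4 + 2·4^2 = $21.
Since P = $19 < min AVC = $21, price fails to cover variable cost at any output.
The firm minimizes its loss by shutting down and losing only its fixed cost of $69.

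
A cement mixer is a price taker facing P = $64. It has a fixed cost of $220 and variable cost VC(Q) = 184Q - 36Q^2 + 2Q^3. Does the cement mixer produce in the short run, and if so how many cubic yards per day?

Produce at Q = 10

Strip out fixed cost: VC = 184Q - 36Q^2 + 2Q^3. Then AVC = 184 - 36Q + 2Q^2 and MC = 184 - 72Q + 6Q^2.
AVC hits its minimum where MC = AVC, at Q = 9, giving min AVC = 184 - 36·9 + 2·9^2 = $22.
P = $64 exceeds min AVC = $22, so the firm stays open.
Solving P = MC: 120 - 72Q + 6Q^2 = 0 ⇒ Q = 2 or 10. On the upward-sloping branch, Q* = 10.
Check: AVC at Q = 10 is $24 ≤ P, so revenue covers variable cost.
Profit = P·Q − TC = 64·10 − 460 = $180.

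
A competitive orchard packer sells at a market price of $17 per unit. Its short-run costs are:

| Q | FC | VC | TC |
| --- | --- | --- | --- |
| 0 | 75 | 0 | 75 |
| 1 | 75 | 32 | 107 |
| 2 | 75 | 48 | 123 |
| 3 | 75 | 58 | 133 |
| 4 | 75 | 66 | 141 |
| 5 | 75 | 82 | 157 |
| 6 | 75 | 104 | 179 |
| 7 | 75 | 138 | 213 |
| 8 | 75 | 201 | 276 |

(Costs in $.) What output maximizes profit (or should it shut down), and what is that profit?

Tabulate TR − TC: Q=0: -75; Q=1: -90; Q=2: -89; Q=3: -82; Q=4: -73; Q=5: -72; Q=6: -77; Q=7: -94; Q=8: -140.
Profit is maximized at Q = 5. AVC there is 82/5 = $16.40 ≤ P, so producing beats shutting down (which would give -$75).

Q = 5; profit = -$72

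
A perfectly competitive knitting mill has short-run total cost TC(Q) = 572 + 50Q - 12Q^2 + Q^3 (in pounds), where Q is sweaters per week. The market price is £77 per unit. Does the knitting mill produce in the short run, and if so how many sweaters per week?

Produce at Q = 9

Variable cost is VC = 50Q - 12Q^2 + Q^3, so AVC = VC/Q = 50 - 12Q + Q^2 and MC = dTC/dQ = 50 - 24Q + 3Q^2.
The AVC parabola has its vertex at Q = 12/2 = 6, where AVC = 50 - 12·6 + 6^2 = £14.
Because £77 ≥ £14, revenue can cover variable cost; the firm operates.
P = MC gives -27 - 24Q + 3Q^2 = 0, with roots -1 and 9. Take the larger (rising MC): Q* = 9.
Check: AVC at Q = 9 is £23 ≤ P, so revenue covers variable cost.
Profit = P·Q − TC = 77·9 − 779 = -£86, a loss, but smaller than the £572 fixed cost the firm would lose by shutting down.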